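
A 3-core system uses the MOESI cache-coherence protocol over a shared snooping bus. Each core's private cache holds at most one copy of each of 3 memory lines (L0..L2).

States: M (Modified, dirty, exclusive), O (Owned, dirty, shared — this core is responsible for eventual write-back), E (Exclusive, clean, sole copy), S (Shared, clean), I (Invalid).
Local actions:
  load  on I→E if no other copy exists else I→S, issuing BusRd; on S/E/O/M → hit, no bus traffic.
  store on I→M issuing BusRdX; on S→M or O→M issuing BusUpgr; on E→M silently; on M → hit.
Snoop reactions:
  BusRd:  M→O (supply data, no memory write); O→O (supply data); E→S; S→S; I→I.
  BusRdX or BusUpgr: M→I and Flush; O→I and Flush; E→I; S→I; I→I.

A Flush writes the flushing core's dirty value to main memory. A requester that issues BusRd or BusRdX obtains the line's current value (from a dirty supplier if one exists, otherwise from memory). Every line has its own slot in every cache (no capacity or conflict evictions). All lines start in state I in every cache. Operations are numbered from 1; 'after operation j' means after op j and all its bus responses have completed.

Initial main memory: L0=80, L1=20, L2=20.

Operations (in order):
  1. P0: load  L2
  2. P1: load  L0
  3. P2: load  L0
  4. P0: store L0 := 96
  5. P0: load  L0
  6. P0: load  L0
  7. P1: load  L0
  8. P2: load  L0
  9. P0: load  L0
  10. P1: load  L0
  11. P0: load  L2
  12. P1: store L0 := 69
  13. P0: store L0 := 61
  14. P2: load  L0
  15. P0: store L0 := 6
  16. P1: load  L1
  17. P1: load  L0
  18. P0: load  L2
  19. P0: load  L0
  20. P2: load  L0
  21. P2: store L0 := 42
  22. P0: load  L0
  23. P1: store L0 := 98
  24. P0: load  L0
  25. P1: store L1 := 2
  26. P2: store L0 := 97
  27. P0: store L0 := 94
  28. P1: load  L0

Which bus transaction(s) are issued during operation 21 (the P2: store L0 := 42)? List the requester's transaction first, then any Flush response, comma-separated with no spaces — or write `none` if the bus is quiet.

bus = BusUpgr,Flush

1. P0: load  L2  bus=[BusRd]  L2: P0=E P1=I P2=I  mem[L2]=20
2. P1: load  L0  bus=[BusRd]  L0: P0=I P1=E P2=I  mem[L0]=80
3. P2: load  L0  bus=[BusRd]  L0: P0=I P1=S P2=S  mem[L0]=80
4. P0: store L0 := 96  bus=[BusRdX]  L0: P0=M P1=I P2=I  mem[L0]=80
5. P0: load  L0  bus=[-]  L0: P0=M P1=I P2=I  mem[L0]=80
6. P0: load  L0  bus=[-]  L0: P0=M P1=I P2=I  mem[L0]=80
7. P1: load  L0  bus=[BusRd]  L0: P0=O P1=S P2=I  mem[L0]=80
8. P2: load  L0  bus=[BusRd]  L0: P0=O P1=S P2=S  mem[L0]=80
9. P0: load  L0  bus=[-]  L0: P0=O P1=S P2=S  mem[L0]=80
10. P1: load  L0  bus=[-]  L0: P0=O P1=S P2=S  mem[L0]=80
11. P0: load  L2  bus=[-]  L2: P0=E P1=I P2=I  mem[L2]=20
12. P1: store L0 := 69  bus=[BusUpgr,Flush]  L0: P0=I P1=M P2=I  mem[L0]=96
13. P0: store L0 := 61  bus=[BusRdX,Flush]  L0: P0=M P1=I P2=I  mem[L0]=69
14. P2: load  L0  bus=[BusRd]  L0: P0=O P1=I P2=S  mem[L0]=69
15. P0: store L0 := 6  bus=[BusUpgr]  L0: P0=M P1=I P2=I  mem[L0]=69
16. P1: load  L1  bus=[BusRd]  L1: P0=I P1=E P2=I  mem[L1]=20
17. P1: load  L0  bus=[BusRd]  L0: P0=O P1=S P2=I  mem[L0]=69
18. P0: load  L2  bus=[-]  L2: P0=E P1=I P2=I  mem[L2]=20
19. P0: load  L0  bus=[-]  L0: P0=O P1=S P2=I  mem[L0]=69
20. P2: load  L0  bus=[BusRd]  L0: P0=O P1=S P2=S  mem[L0]=69
21. P2: store L0 := 42  bus=[BusUpgr,Flush]  L0: P0=I P1=I P2=M  mem[L0]=6
22. P0: load  L0  bus=[BusRd]  L0: P0=S P1=I P2=O  mem[L0]=6
23. P1: store L0 := 98  bus=[BusRdX,Flush]  L0: P0=I P1=M P2=I  mem[L0]=42
24. P0: load  L0  bus=[BusRd]  L0: P0=S P1=O P2=I  mem[L0]=42
25. P1: store L1 := 2  bus=[-]  L1: P0=I P1=M P2=I  mem[L1]=20
26. P2: store L0 := 97  bus=[BusRdX,Flush]  L0: P0=I P1=I P2=M  mem[L0]=98
27. P0: store L0 := 94  bus=[BusRdX,Flush]  L0: P0=M P1=I P2=I  mem[L0]=97
28. P1: load  L0  bus=[BusRd]  L0: P0=O P1=S P2=I  mem[L0]=97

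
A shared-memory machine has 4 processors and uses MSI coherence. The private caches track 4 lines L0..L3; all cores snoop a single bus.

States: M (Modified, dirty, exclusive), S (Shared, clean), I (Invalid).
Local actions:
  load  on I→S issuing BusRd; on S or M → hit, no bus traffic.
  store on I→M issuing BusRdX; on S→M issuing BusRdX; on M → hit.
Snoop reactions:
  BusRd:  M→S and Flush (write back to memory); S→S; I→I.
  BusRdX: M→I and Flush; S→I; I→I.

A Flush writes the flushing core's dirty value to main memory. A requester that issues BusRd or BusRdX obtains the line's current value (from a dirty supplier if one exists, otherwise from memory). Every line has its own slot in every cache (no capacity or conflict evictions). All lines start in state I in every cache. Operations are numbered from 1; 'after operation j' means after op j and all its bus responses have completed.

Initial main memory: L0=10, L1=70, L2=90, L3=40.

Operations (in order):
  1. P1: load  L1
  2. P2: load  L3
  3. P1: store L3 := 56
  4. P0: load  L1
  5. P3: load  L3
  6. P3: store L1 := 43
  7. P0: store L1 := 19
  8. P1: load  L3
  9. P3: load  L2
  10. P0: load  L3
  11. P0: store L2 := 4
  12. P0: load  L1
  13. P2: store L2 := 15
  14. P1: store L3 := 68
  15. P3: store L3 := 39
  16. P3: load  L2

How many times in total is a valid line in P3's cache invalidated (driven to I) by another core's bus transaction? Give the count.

invalidations = 3

[1] P1: load  L1 | P0:I, P1:S(70), P2:I, P3:I | bus: BusRd
[2] P2: load  L3 | P0:I, P1:I, P2:S(40), P3:I | bus: BusRd
[3] P1: store L3 := 56 | P0:I, P1:M(56), P2:I, P3:I | bus: BusRdX
[4] P0: load  L1 | P0:S(70), P1:S(70), P2:I, P3:I | bus: BusRd
[5] P3: load  L3 | P0:I, P1:S(56), P2:I, P3:S(56) | bus: BusRd,Flush
[6] P3: store L1 := 43 | P0:I, P1:I, P2:I, P3:M(43) | bus: BusRdX
[7] P0: store L1 := 19 | P0:M(19), P1:I, P2:I, P3:I | bus: BusRdX,Flush
[8] P1: load  L3 | P0:I, P1:S(56), P2:I, P3:S(56) | bus: none
[9] P3: load  L2 | P0:I, P1:I, P2:I, P3:S(90) | bus: BusRd
[10] P0: load  L3 | P0:S(56), P1:S(56), P2:I, P3:S(56) | bus: BusRd
[11] P0: store L2 := 4 | P0:M(4), P1:I, P2:I, P3:I | bus: BusRdX
[12] P0: load  L1 | P0:M(19), P1:I, P2:I, P3:I | bus: none
[13] P2: store L2 := 15 | P0:I, P1:I, P2:M(15), P3:I | bus: BusRdX,Flush
[14] P1: store L3 := 68 | P0:I, P1:M(68), P2:I, P3:I | bus: BusRdX
[15] P3: store L3 := 39 | P0:I, P1:I, P2:I, P3:M(39) | bus: BusRdX,Flush
[16] P3: load  L2 | P0:I, P1:I, P2:S(15), P3:S(15) | bus: BusRd,Flush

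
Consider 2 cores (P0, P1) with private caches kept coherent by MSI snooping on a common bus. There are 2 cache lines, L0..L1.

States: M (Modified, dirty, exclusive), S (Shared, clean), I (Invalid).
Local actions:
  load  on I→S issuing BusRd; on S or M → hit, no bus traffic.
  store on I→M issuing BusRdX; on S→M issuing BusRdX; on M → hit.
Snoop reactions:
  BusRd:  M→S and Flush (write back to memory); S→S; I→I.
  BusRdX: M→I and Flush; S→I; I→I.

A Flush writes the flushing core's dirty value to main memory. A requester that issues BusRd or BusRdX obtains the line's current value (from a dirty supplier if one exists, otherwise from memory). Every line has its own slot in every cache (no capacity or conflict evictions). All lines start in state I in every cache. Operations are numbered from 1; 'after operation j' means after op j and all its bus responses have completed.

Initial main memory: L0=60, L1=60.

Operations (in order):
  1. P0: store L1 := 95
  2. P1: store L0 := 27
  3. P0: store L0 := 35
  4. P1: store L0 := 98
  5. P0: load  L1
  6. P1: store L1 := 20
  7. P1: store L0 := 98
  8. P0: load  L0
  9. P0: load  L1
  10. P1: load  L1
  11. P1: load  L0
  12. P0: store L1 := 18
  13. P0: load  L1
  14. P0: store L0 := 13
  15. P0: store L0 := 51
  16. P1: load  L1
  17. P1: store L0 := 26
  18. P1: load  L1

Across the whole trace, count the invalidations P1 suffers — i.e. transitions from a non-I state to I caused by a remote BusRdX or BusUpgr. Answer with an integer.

[1] P0: store L1 := 95 | P0:M(95), P1:I | bus: BusRdX
[2] P1: store L0 := 27 | P0:I, P1:M(27) | bus: BusRdX
[3] P0: store L0 := 35 | P0:M(35), P1:I | bus: BusRdX,Flush
[4] P1: store L0 := 98 | P0:I, P1:M(98) | bus: BusRdX,Flush
[5] P0: load  L1 | P0:M(95), P1:I | bus: none
[6] P1: store L1 := 20 | P0:I, P1:M(20) | bus: BusRdX,Flush
[7] P1: store L0 := 98 | P0:I, P1:M(98) | bus: none
[8] P0: load  L0 | P0:S(98), P1:S(98) | bus: BusRd,Flush
[9] P0: load  L1 | P0:S(20), P1:S(20) | bus: BusRd,Flush
[10] P1: load  L1 | P0:S(20), P1:S(20) | bus: none
[11] P1: load  L0 | P0:S(98), P1:S(98) | bus: none
[12] P0: store L1 := 18 | P0:M(18), P1:I | bus: BusRdX
[13] P0: load  L1 | P0:M(18), P1:I | bus: none
[14] P0: store L0 := 13 | P0:M(13), P1:I | bus: BusRdX
[15] P0: store L0 := 51 | P0:M(51), P1:I | bus: none
[16] P1: load  L1 | P0:S(18), P1:S(18) | bus: BusRd,Flush
[17] P1: store L0 := 26 | P0:I, P1:M(26) | bus: BusRdX,Flush
[18] P1: load  L1 | P0:S(18), P1:S(18) | bus: none

invalidations = 3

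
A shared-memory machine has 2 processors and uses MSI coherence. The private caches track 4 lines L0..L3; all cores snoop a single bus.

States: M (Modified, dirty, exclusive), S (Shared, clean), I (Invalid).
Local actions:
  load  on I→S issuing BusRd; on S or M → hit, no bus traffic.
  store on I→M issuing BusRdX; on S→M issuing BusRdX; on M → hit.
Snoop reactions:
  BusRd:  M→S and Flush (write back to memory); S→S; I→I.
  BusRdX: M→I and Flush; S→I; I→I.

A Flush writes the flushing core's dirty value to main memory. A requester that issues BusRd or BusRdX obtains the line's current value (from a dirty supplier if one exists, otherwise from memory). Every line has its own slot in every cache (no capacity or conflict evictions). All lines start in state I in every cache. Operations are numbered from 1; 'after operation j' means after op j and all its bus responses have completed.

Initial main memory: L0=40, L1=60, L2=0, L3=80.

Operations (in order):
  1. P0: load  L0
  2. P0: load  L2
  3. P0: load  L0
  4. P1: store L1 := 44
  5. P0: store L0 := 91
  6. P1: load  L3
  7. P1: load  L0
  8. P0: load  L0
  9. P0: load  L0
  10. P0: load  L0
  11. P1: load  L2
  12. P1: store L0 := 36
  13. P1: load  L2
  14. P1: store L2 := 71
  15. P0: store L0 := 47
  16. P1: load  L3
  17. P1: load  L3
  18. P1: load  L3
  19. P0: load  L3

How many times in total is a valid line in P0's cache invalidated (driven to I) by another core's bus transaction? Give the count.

invalidations = 2

1. P0: load  L0  bus=[BusRd]  L0: P0=S P1=I  mem[L0]=40
2. P0: load  L2  bus=[BusRd]  L2: P0=S P1=I  mem[L2]=0
3. P0: load  L0  bus=[-]  L0: P0=S P1=I  mem[L0]=40
4. P1: store L1 := 44  bus=[BusRdX]  L1: P0=I P1=M  mem[L1]=60
5. P0: store L0 := 91  bus=[BusRdX]  L0: P0=M P1=I  mem[L0]=40
6. P1: load  L3  bus=[BusRd]  L3: P0=I P1=S  mem[L3]=80
7. P1: load  L0  bus=[BusRd,Flush]  L0: P0=S P1=S  mem[L0]=91
8. P0: load  L0  bus=[-]  L0: P0=S P1=S  mem[L0]=91
9. P0: load  L0  bus=[-]  L0: P0=S P1=S  mem[L0]=91
10. P0: load  L0  bus=[-]  L0: P0=S P1=S  mem[L0]=91
11. P1: load  L2  bus=[BusRd]  L2: P0=S P1=S  mem[L2]=0
12. P1: store L0 := 36  bus=[BusRdX]  L0: P0=I P1=M  mem[L0]=91
13. P1: load  L2  bus=[-]  L2: P0=S P1=S  mem[L2]=0
14. P1: store L2 := 71  bus=[BusRdX]  L2: P0=I P1=M  mem[L2]=0
15. P0: store L0 := 47  bus=[BusRdX,Flush]  L0: P0=M P1=I  mem[L0]=36
16. P1: load  L3  bus=[-]  L3: P0=I P1=S  mem[L3]=80
17. P1: load  L3  bus=[-]  L3: P0=I P1=S  mem[L3]=80
18. P1: load  L3  bus=[-]  L3: P0=I P1=S  mem[L3]=80
19. P0: load  L3  bus=[BusRd]  L3: P0=S P1=S  mem[L3]=80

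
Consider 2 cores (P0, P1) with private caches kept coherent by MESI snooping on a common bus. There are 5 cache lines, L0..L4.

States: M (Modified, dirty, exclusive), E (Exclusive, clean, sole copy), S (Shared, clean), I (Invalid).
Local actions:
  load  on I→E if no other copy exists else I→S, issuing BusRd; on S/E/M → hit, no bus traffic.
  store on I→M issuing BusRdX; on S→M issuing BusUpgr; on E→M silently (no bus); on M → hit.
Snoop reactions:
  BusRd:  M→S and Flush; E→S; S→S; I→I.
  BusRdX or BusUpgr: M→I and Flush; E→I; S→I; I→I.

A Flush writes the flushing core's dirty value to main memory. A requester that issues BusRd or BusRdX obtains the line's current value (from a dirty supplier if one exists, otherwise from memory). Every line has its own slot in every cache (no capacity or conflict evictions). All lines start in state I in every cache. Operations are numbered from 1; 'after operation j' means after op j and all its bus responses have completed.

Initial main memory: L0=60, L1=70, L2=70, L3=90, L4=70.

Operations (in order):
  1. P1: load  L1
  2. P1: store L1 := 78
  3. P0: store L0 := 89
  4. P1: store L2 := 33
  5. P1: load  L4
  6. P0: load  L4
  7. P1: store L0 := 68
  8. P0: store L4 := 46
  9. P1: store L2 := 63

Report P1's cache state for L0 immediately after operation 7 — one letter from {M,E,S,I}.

  op1 P1: load  L1 → I/E on L1; bus BusRd; mem=70
  op2 P1: store L1 := 78 → I/M on L1; bus (none); mem=70
  op3 P0: store L0 := 89 → M/I on L0; bus BusRdX; mem=60
  op4 P1: store L2 := 33 → I/M on L2; bus BusRdX; mem=70
  op5 P1: load  L4 → I/E on L4; bus BusRd; mem=70
  op6 P0: load  L4 → S/S on L4; bus BusRd; mem=70
  op7 P1: store L0 := 68 → I/M on L0; bus BusRdX Flush; mem=89
  op8 P0: store L4 := 46 → M/I on L4; bus BusUpgr; mem=70
  op9 P1: store L2 := 63 → I/M on L2; bus (none); mem=70

state = M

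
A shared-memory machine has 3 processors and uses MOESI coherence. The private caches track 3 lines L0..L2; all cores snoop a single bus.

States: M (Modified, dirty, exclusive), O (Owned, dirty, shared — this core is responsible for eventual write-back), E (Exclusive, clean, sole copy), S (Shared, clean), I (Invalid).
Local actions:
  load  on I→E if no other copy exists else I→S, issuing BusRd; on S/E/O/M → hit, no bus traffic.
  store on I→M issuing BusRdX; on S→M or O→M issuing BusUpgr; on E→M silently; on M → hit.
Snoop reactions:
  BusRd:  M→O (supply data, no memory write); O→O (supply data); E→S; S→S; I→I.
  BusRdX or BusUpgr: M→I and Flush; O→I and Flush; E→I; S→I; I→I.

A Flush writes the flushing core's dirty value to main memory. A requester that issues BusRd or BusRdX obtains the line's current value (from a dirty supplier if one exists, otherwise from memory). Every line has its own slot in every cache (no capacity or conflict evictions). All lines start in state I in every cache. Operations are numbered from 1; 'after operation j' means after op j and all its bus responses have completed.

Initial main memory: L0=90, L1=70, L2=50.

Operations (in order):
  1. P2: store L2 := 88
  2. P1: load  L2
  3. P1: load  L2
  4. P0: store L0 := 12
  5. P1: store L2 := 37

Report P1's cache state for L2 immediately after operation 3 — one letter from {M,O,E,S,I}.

  op1 P2: store L2 := 88 → I/I/M on L2; bus BusRdX; mem=50
  op2 P1: load  L2 → I/S/O on L2; bus BusRd; mem=50
  op3 P1: load  L2 → I/S/O on L2; bus (none); mem=50
  op4 P0: store L0 := 12 → M/I/I on L0; bus BusRdX; mem=90
  op5 P1: store L2 := 37 → I/M/I on L2; bus BusUpgr Flush; mem=88

state = S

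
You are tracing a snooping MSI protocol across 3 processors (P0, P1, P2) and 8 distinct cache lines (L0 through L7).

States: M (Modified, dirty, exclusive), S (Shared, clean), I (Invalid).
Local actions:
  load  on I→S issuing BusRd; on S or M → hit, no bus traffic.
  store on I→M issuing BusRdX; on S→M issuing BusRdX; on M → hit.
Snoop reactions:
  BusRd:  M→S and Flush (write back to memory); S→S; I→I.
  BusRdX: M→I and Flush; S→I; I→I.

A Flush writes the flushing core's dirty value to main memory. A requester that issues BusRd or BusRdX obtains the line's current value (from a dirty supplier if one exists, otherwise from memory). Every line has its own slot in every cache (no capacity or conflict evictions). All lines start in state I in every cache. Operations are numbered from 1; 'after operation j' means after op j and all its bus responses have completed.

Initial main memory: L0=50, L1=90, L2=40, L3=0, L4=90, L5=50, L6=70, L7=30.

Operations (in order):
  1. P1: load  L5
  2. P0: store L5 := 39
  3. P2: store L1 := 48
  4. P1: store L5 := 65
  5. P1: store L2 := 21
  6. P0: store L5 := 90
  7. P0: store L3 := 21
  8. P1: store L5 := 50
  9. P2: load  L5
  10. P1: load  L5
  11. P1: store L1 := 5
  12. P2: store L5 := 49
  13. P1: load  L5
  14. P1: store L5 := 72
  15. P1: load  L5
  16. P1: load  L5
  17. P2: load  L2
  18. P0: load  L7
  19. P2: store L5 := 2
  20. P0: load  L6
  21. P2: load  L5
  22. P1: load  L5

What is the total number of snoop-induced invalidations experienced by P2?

invalidations = 2

  op1 P1: load  L5 → I/S/I on L5; bus BusRd; mem=50
  op2 P0: store L5 := 39 → M/I/I on L5; bus BusRdX; mem=50
  op3 P2: store L1 := 48 → I/I/M on L1; bus BusRdX; mem=90
  op4 P1: store L5 := 65 → I/M/I on L5; bus BusRdX Flush; mem=39
  op5 P1: store L2 := 21 → I/M/I on L2; bus BusRdX; mem=40
  op6 P0: store L5 := 90 → M/I/I on L5; bus BusRdX Flush; mem=65
  op7 P0: store L3 := 21 → M/I/I on L3; bus BusRdX; mem=0
  op8 P1: store L5 := 50 → I/M/I on L5; bus BusRdX Flush; mem=90
  op9 P2: load  L5 → I/S/S on L5; bus BusRd Flush; mem=50
  op10 P1: load  L5 → I/S/S on L5; bus (none); mem=50
  op11 P1: store L1 := 5 → I/M/I on L1; bus BusRdX Flush; mem=48
  op12 P2: store L5 := 49 → I/I/M on L5; bus BusRdX; mem=50
  op13 P1: load  L5 → I/S/S on L5; bus BusRd Flush; mem=49
  op14 P1: store L5 := 72 → I/M/I on L5; bus BusRdX; mem=49
  op15 P1: load  L5 → I/M/I on L5; bus (none); mem=49
  op16 P1: load  L5 → I/M/I on L5; bus (none); mem=49
  op17 P2: load  L2 → I/S/S on L2; bus BusRd Flush; mem=21
  op18 P0: load  L7 → S/I/I on L7; bus BusRd; mem=30
  op19 P2: store L5 := 2 → I/I/M on L5; bus BusRdX Flush; mem=72
  op20 P0: load  L6 → S/I/I on L6; bus BusRd; mem=70
  op21 P2: load  L5 → I/I/M on L5; bus (none); mem=72
  op22 P1: load  L5 → I/S/S on L5; bus BusRd Flush; mem=2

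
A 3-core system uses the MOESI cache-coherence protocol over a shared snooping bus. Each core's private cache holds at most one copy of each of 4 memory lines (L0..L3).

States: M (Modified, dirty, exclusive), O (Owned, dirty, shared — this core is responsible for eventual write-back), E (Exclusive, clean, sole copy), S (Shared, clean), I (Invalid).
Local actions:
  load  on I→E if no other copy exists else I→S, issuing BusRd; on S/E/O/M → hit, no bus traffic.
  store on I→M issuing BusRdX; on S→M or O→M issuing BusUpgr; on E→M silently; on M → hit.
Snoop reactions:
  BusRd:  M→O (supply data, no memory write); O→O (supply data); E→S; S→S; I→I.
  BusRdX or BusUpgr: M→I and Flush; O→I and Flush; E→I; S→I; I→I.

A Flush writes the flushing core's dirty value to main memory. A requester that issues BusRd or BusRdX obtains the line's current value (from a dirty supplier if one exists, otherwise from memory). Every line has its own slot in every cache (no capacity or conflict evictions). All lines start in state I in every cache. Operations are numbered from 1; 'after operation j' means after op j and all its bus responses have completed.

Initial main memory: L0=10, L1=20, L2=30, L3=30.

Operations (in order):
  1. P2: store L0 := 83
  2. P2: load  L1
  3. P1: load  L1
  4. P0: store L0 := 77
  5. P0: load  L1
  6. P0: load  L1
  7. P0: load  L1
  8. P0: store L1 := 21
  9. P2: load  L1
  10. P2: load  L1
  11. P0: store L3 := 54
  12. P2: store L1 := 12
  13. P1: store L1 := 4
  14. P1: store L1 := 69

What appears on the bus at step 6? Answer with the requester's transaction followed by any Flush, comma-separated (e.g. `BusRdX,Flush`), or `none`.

bus = none

  op1 P2: store L0 := 83 → I/I/M on L0; bus BusRdX; mem=10
  op2 P2: load  L1 → I/I/E on L1; bus BusRd; mem=20
  op3 P1: load  L1 → I/S/S on L1; bus BusRd; mem=20
  op4 P0: store L0 := 77 → M/I/I on L0; bus BusRdX Flush; mem=83
  op5 P0: load  L1 → S/S/S on L1; bus BusRd; mem=20
  op6 P0: load  L1 → S/S/S on L1; bus (none); mem=20
  op7 P0: load  L1 → S/S/S on L1; bus (none); mem=20
  op8 P0: store L1 := 21 → M/I/I on L1; bus BusUpgr; mem=20
  op9 P2: load  L1 → O/I/S on L1; bus BusRd; mem=20
  op10 P2: load  L1 → O/I/S on L1; bus (none); mem=20
  op11 P0: store L3 := 54 → M/I/I on L3; bus BusRdX; mem=30
  op12 P2: store L1 := 12 → I/I/M on L1; bus BusUpgr Flush; mem=21
  op13 P1: store L1 := 4 → I/M/I on L1; bus BusRdX Flush; mem=12
  op14 P1: store L1 := 69 → I/M/I on L1; bus (none); mem=12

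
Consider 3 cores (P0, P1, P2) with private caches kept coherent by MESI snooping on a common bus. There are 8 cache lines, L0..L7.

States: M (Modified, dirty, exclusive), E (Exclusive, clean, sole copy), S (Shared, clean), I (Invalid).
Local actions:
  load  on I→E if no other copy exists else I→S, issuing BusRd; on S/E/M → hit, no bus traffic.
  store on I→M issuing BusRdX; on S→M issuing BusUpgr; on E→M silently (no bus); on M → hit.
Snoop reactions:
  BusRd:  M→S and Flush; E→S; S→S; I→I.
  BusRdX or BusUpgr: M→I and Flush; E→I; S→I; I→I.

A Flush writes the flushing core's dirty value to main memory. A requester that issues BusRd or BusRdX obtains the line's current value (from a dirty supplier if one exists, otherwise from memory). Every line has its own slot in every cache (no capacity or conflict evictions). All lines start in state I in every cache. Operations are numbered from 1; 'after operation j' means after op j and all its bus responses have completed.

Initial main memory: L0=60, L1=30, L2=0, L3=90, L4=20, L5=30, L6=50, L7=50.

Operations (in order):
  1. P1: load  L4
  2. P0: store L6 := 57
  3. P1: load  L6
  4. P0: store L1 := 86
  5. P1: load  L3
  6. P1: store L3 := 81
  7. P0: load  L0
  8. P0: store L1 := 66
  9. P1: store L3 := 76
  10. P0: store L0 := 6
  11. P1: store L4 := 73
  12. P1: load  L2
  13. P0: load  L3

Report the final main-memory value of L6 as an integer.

  op1 P1: load  L4 → I/E/I on L4; bus BusRd; mem=20
  op2 P0: store L6 := 57 → M/I/I on L6; bus BusRdX; mem=50
  op3 P1: load  L6 → S/S/I on L6; bus BusRd Flush; mem=57
  op4 P0: store L1 := 86 → M/I/I on L1; bus BusRdX; mem=30
  op5 P1: load  L3 → I/E/I on L3; bus BusRd; mem=90
  op6 P1: store L3 := 81 → I/M/I on L3; bus (none); mem=90
  op7 P0: load  L0 → E/I/I on L0; bus BusRd; mem=60
  op8 P0: store L1 := 66 → M/I/I on L1; bus (none); mem=30
  op9 P1: store L3 := 76 → I/M/I on L3; bus (none); mem=90
  op10 P0: store L0 := 6 → M/I/I on L0; bus (none); mem=60
  op11 P1: store L4 := 73 → I/M/I on L4; bus (none); mem=20
  op12 P1: load  L2 → I/E/I on L2; bus BusRd; mem=0
  op13 P0: load  L3 → S/S/I on L3; bus BusRd Flush; mem=76

memory[L6] = 57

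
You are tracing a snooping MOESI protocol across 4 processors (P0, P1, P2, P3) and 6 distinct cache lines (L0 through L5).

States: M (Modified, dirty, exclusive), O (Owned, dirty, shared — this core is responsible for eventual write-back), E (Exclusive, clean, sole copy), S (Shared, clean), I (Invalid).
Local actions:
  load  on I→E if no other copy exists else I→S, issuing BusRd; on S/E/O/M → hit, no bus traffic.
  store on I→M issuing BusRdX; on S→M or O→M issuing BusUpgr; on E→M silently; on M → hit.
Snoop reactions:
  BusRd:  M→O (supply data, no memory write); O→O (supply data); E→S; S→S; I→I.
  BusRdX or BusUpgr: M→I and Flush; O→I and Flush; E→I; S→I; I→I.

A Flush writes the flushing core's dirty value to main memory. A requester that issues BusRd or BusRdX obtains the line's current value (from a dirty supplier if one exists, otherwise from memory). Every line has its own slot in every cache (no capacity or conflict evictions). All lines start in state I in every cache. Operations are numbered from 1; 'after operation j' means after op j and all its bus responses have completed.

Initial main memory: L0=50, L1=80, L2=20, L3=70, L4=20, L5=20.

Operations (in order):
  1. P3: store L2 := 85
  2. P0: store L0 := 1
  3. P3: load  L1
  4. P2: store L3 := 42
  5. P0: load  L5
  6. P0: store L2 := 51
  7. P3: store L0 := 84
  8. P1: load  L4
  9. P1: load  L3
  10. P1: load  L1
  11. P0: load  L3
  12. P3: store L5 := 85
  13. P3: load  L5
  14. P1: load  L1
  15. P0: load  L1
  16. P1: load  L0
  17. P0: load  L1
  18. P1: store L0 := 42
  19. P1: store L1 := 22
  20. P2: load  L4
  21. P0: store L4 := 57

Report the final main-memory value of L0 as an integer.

step 1: P3: store L2 := 85  ⟶  IIIM  (L2)  txn=BusRdX  M[L2]=20
step 2: P0: store L0 := 1  ⟶  MIII  (L0)  txn=BusRdX  M[L0]=50
step 3: P3: load  L1  ⟶  IIIE  (L1)  txn=BusRd  M[L1]=80
step 4: P2: store L3 := 42  ⟶  IIMI  (L3)  txn=BusRdX  M[L3]=70
step 5: P0: load  L5  ⟶  EIII  (L5)  txn=BusRd  M[L5]=20
step 6: P0: store L2 := 51  ⟶  MIII  (L2)  txn=BusRdX+Flush  M[L2]=85
step 7: P3: store L0 := 84  ⟶  IIIM  (L0)  txn=BusRdX+Flush  M[L0]=1
step 8: P1: load  L4  ⟶  IEII  (L4)  txn=BusRd  M[L4]=20
step 9: P1: load  L3  ⟶  ISOI  (L3)  txn=BusRd  M[L3]=70
step 10: P1: load  L1  ⟶  ISIS  (L1)  txn=BusRd  M[L1]=80
step 11: P0: load  L3  ⟶  SSOI  (L3)  txn=BusRd  M[L3]=70
step 12: P3: store L5 := 85  ⟶  IIIM  (L5)  txn=BusRdX  M[L5]=20
step 13: P3: load  L5  ⟶  IIIM  (L5)  txn=∅  M[L5]=20
step 14: P1: load  L1  ⟶  ISIS  (L1)  txn=∅  M[L1]=80
step 15: P0: load  L1  ⟶  SSIS  (L1)  txn=BusRd  M[L1]=80
step 16: P1: load  L0  ⟶  ISIO  (L0)  txn=BusRd  M[L0]=1
step 17: P0: load  L1  ⟶  SSIS  (L1)  txn=∅  M[L1]=80
step 18: P1: store L0 := 42  ⟶  IMII  (L0)  txn=BusUpgr+Flush  M[L0]=84
step 19: P1: store L1 := 22  ⟶  IMII  (L1)  txn=BusUpgr  M[L1]=80
step 20: P2: load  L4  ⟶  ISSI  (L4)  txn=BusRd  M[L4]=20
step 21: P0: store L4 := 57  ⟶  MIII  (L4)  txn=BusRdX  M[L4]=20

memory[L0] = 84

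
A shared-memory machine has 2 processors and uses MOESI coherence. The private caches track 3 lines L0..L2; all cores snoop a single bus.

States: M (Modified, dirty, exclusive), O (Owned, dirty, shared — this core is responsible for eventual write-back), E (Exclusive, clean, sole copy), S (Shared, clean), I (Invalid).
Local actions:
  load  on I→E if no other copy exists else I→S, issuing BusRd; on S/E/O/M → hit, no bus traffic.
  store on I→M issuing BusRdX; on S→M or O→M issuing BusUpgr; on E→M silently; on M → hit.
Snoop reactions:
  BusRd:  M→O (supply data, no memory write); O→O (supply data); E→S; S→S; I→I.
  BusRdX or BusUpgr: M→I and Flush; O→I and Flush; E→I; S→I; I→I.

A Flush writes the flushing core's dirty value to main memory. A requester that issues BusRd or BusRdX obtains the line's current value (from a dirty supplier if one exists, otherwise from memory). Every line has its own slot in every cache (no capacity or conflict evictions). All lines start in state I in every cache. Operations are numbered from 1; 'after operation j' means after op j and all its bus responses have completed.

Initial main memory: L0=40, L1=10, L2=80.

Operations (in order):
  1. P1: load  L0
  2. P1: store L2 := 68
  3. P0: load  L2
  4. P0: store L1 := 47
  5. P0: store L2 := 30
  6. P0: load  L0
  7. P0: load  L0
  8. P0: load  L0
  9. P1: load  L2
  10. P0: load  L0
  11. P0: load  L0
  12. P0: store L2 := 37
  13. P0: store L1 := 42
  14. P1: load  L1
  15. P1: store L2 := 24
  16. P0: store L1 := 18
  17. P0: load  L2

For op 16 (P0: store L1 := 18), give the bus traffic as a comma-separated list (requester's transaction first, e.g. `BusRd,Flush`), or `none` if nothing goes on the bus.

step 1: P1: load  L0  ⟶  IE  (L0)  txn=BusRd  M[L0]=40
step 2: P1: store L2 := 68  ⟶  IM  (L2)  txn=BusRdX  M[L2]=80
step 3: P0: load  L2  ⟶  SO  (L2)  txn=BusRd  M[L2]=80
step 4: P0: store L1 := 47  ⟶  MI  (L1)  txn=BusRdX  M[L1]=10
step 5: P0: store L2 := 30  ⟶  MI  (L2)  txn=BusUpgr+Flush  M[L2]=68
step 6: P0: load  L0  ⟶  SS  (L0)  txn=BusRd  M[L0]=40
step 7: P0: load  L0  ⟶  SS  (L0)  txn=∅  M[L0]=40
step 8: P0: load  L0  ⟶  SS  (L0)  txn=∅  M[L0]=40
step 9: P1: load  L2  ⟶  OS  (L2)  txn=BusRd  M[L2]=68
step 10: P0: load  L0  ⟶  SS  (L0)  txn=∅  M[L0]=40
step 11: P0: load  L0  ⟶  SS  (L0)  txn=∅  M[L0]=40
step 12: P0: store L2 := 37  ⟶  MI  (L2)  txn=BusUpgr  M[L2]=68
step 13: P0: store L1 := 42  ⟶  MI  (L1)  txn=∅  M[L1]=10
step 14: P1: load  L1  ⟶  OS  (L1)  txn=BusRd  M[L1]=10
step 15: P1: store L2 := 24  ⟶  IM  (L2)  txn=BusRdX+Flush  M[L2]=37
step 16: P0: store L1 := 18  ⟶  MI  (L1)  txn=BusUpgr  M[L1]=10
step 17: P0: load  L2  ⟶  SO  (L2)  txn=BusRd  M[L2]=37

bus = BusUpgr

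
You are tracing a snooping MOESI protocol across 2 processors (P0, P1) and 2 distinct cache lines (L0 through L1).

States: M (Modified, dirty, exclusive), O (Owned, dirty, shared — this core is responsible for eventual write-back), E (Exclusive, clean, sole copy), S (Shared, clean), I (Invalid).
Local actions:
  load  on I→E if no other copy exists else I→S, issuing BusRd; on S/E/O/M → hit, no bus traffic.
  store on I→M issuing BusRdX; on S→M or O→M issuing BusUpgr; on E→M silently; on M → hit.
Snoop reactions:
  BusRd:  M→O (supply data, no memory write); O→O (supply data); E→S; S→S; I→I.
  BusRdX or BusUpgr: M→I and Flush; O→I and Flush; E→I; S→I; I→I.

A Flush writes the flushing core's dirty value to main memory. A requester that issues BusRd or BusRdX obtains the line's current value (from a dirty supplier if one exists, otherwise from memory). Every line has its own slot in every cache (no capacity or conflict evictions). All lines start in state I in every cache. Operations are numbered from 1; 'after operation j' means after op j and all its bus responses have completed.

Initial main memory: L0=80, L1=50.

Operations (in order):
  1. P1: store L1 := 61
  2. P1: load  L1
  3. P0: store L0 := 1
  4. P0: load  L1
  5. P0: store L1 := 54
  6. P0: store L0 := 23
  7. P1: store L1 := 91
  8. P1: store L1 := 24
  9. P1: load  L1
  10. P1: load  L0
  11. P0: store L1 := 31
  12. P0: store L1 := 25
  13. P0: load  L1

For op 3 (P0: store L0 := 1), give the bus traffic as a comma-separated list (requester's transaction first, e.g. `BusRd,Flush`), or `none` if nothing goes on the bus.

1. P1: store L1 := 61  bus=[BusRdX]  L1: P0=I P1=M  mem[L1]=50
2. P1: load  L1  bus=[-]  L1: P0=I P1=M  mem[L1]=50
3. P0: store L0 := 1  bus=[BusRdX]  L0: P0=M P1=I  mem[L0]=80
4. P0: load  L1  bus=[BusRd]  L1: P0=S P1=O  mem[L1]=50
5. P0: store L1 := 54  bus=[BusUpgr,Flush]  L1: P0=M P1=I  mem[L1]=61
6. P0: store L0 := 23  bus=[-]  L0: P0=M P1=I  mem[L0]=80
7. P1: store L1 := 91  bus=[BusRdX,Flush]  L1: P0=I P1=M  mem[L1]=54
8. P1: store L1 := 24  bus=[-]  L1: P0=I P1=M  mem[L1]=54
9. P1: load  L1  bus=[-]  L1: P0=I P1=M  mem[L1]=54
10. P1: load  L0  bus=[BusRd]  L0: P0=O P1=S  mem[L0]=80
11. P0: store L1 := 31  bus=[BusRdX,Flush]  L1: P0=M P1=I  mem[L1]=24
12. P0: store L1 := 25  bus=[-]  L1: P0=M P1=I  mem[L1]=24
13. P0: load  L1  bus=[-]  L1: P0=M P1=I  mem[L1]=24

bus = BusRdX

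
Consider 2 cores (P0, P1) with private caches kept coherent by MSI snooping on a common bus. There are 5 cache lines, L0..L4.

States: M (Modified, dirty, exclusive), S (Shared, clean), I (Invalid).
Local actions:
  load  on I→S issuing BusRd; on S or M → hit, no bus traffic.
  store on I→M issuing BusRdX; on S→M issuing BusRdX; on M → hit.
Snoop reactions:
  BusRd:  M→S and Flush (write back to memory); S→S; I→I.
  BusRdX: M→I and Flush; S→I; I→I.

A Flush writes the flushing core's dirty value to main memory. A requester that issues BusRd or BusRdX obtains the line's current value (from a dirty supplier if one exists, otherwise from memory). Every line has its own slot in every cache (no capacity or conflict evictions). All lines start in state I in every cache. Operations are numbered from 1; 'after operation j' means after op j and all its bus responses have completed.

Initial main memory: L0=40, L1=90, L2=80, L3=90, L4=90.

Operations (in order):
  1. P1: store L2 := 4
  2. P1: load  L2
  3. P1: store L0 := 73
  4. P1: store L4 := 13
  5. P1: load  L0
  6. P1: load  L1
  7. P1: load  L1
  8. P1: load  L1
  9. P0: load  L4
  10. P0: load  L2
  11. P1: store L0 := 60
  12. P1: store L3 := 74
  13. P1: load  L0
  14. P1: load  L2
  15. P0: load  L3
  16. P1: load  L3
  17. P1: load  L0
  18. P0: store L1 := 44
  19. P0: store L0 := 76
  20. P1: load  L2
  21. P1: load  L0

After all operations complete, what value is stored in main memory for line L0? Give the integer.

  op1 P1: store L2 := 4 → I/M on L2; bus BusRdX; mem=80
  op2 P1: load  L2 → I/M on L2; bus (none); mem=80
  op3 P1: store L0 := 73 → I/M on L0; bus BusRdX; mem=40
  op4 P1: store L4 := 13 → I/M on L4; bus BusRdX; mem=90
  op5 P1: load  L0 → I/M on L0; bus (none); mem=40
  op6 P1: load  L1 → I/S on L1; bus BusRd; mem=90
  op7 P1: load  L1 → I/S on L1; bus (none); mem=90
  op8 P1: load  L1 → I/S on L1; bus (none); mem=90
  op9 P0: load  L4 → S/S on L4; bus BusRd Flush; mem=13
  op10 P0: load  L2 → S/S on L2; bus BusRd Flush; mem=4
  op11 P1: store L0 := 60 → I/M on L0; bus (none); mem=40
  op12 P1: store L3 := 74 → I/M on L3; bus BusRdX; mem=90
  op13 P1: load  L0 → I/M on L0; bus (none); mem=40
  op14 P1: load  L2 → S/S on L2; bus (none); mem=4
  op15 P0: load  L3 → S/S on L3; bus BusRd Flush; mem=74
  op16 P1: load  L3 → S/S on L3; bus (none); mem=74
  op17 P1: load  L0 → I/M on L0; bus (none); mem=40
  op18 P0: store L1 := 44 → M/I on L1; bus BusRdX; mem=90
  op19 P0: store L0 := 76 → M/I on L0; bus BusRdX Flush; mem=60
  op20 P1: load  L2 → S/S on L2; bus (none); mem=4
  op21 P1: load  L0 → S/S on L0; bus BusRd Flush; mem=76

memory[L0] = 76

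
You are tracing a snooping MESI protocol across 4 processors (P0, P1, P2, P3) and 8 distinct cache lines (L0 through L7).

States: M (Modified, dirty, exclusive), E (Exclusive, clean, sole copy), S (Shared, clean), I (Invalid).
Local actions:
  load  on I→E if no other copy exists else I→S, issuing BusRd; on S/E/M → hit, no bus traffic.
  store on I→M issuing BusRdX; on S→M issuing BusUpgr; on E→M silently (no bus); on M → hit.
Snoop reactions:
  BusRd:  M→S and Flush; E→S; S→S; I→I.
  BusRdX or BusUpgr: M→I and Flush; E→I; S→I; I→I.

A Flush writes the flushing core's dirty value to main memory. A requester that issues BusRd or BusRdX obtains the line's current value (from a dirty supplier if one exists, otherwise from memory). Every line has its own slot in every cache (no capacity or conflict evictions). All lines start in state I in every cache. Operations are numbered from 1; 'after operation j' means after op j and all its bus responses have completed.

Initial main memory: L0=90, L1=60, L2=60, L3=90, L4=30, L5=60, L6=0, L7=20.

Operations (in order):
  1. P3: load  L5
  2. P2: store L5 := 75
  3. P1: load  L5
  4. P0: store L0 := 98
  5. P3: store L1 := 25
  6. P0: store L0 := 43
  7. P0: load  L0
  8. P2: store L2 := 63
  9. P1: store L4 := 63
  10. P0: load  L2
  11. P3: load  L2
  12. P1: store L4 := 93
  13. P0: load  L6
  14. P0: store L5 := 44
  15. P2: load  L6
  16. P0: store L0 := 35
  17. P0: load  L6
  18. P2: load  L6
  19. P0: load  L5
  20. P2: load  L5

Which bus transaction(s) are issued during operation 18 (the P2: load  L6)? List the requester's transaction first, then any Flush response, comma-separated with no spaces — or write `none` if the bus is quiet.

1. P3: load  L5  bus=[BusRd]  L5: P0=I P1=I P2=I P3=E  mem[L5]=60
2. P2: store L5 := 75  bus=[BusRdX]  L5: P0=I P1=I P2=M P3=I  mem[L5]=60
3. P1: load  L5  bus=[BusRd,Flush]  L5: P0=I P1=S P2=S P3=I  mem[L5]=75
4. P0: store L0 := 98  bus=[BusRdX]  L0: P0=M P1=I P2=I P3=I  mem[L0]=90
5. P3: store L1 := 25  bus=[BusRdX]  L1: P0=I P1=I P2=I P3=M  mem[L1]=60
6. P0: store L0 := 43  bus=[-]  L0: P0=M P1=I P2=I P3=I  mem[L0]=90
7. P0: load  L0  bus=[-]  L0: P0=M P1=I P2=I P3=I  mem[L0]=90
8. P2: store L2 := 63  bus=[BusRdX]  L2: P0=I P1=I P2=M P3=I  mem[L2]=60
9. P1: store L4 := 63  bus=[BusRdX]  L4: P0=I P1=M P2=I P3=I  mem[L4]=30
10. P0: load  L2  bus=[BusRd,Flush]  L2: P0=S P1=I P2=S P3=I  mem[L2]=63
11. P3: load  L2  bus=[BusRd]  L2: P0=S P1=I P2=S P3=S  mem[L2]=63
12. P1: store L4 := 93  bus=[-]  L4: P0=I P1=M P2=I P3=I  mem[L4]=30
13. P0: load  L6  bus=[BusRd]  L6: P0=E P1=I P2=I P3=I  mem[L6]=0
14. P0: store L5 := 44  bus=[BusRdX]  L5: P0=M P1=I P2=I P3=I  mem[L5]=75
15. P2: load  L6  bus=[BusRd]  L6: P0=S P1=I P2=S P3=I  mem[L6]=0
16. P0: store L0 := 35  bus=[-]  L0: P0=M P1=I P2=I P3=I  mem[L0]=90
17. P0: load  L6  bus=[-]  L6: P0=S P1=I P2=S P3=I  mem[L6]=0
18. P2: load  L6  bus=[-]  L6: P0=S P1=I P2=S P3=I  mem[L6]=0
19. P0: load  L5  bus=[-]  L5: P0=M P1=I P2=I P3=I  mem[L5]=75
20. P2: load  L5  bus=[BusRd,Flush]  L5: P0=S P1=I P2=S P3=I  mem[L5]=44

bus = none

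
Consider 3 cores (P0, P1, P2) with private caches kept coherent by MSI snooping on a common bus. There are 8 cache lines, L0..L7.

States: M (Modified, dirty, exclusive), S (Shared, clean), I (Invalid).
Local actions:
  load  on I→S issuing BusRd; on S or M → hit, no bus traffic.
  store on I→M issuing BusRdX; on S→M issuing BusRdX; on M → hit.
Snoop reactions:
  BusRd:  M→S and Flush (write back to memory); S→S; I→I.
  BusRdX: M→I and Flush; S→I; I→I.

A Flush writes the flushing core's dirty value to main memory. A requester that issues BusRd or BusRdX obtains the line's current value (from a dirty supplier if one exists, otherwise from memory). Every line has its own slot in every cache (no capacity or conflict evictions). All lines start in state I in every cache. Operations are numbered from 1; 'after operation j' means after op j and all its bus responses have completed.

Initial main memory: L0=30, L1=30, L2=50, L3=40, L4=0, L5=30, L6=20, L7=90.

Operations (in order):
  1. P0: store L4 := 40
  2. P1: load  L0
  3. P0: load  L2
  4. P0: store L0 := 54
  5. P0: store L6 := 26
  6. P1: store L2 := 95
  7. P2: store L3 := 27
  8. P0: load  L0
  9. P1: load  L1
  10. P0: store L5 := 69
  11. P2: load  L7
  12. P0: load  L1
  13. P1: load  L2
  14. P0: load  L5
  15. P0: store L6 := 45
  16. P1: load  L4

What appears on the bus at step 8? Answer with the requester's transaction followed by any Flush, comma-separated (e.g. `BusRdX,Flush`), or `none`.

bus = none

  op1 P0: store L4 := 40 → M/I/I on L4; bus BusRdX; mem=0
  op2 P1: load  L0 → I/S/I on L0; bus BusRd; mem=30
  op3 P0: load  L2 → S/I/I on L2; bus BusRd; mem=50
  op4 P0: store L0 := 54 → M/I/I on L0; bus BusRdX; mem=30
  op5 P0: store L6 := 26 → M/I/I on L6; bus BusRdX; mem=20
  op6 P1: store L2 := 95 → I/M/I on L2; bus BusRdX; mem=50
  op7 P2: store L3 := 27 → I/I/M on L3; bus BusRdX; mem=40
  op8 P0: load  L0 → M/I/I on L0; bus (none); mem=30
  op9 P1: load  L1 → I/S/I on L1; bus BusRd; mem=30
  op10 P0: store L5 := 69 → M/I/I on L5; bus BusRdX; mem=30
  op11 P2: load  L7 → I/I/S on L7; bus BusRd; mem=90
  op12 P0: load  L1 → S/S/I on L1; bus BusRd; mem=30
  op13 P1: load  L2 → I/M/I on L2; bus (none); mem=50
  op14 P0: load  L5 → M/I/I on L5; bus (none); mem=30
  op15 P0: store L6 := 45 → M/I/I on L6; bus (none); mem=20
  op16 P1: load  L4 → S/S/I on L4; bus BusRd Flush; mem=40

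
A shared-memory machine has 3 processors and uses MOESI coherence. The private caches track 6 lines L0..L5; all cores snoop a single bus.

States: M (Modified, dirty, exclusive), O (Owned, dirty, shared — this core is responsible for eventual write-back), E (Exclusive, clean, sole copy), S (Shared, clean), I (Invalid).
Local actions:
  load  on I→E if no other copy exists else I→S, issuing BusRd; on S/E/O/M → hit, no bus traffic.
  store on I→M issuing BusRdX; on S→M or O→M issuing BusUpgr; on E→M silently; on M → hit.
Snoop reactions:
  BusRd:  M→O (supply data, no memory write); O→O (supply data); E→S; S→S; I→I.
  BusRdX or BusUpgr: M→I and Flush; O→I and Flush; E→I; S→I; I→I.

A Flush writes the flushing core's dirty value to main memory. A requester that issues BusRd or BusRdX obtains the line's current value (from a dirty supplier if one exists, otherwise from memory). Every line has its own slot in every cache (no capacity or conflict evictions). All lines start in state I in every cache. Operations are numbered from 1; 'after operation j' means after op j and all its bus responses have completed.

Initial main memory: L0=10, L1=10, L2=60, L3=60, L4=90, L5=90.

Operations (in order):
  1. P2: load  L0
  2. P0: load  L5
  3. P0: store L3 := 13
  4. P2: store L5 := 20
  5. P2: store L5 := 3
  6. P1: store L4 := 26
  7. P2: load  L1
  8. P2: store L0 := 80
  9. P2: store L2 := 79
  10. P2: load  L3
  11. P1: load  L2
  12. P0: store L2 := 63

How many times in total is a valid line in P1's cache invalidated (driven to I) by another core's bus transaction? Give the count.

invalidations = 1

step 1: P2: load  L0  ⟶  IIE  (L0)  txn=BusRd  M[L0]=10
step 2: P0: load  L5  ⟶  EII  (L5)  txn=BusRd  M[L5]=90
step 3: P0: store L3 := 13  ⟶  MII  (L3)  txn=BusRdX  M[L3]=60
step 4: P2: store L5 := 20  ⟶  IIM  (L5)  txn=BusRdX  M[L5]=90
step 5: P2: store L5 := 3  ⟶  IIM  (L5)  txn=∅  M[L5]=90
step 6: P1: store L4 := 26  ⟶  IMI  (L4)  txn=BusRdX  M[L4]=90
step 7: P2: load  L1  ⟶  IIE  (L1)  txn=BusRd  M[L1]=10
step 8: P2: store L0 := 80  ⟶  IIM  (L0)  txn=∅  M[L0]=10
step 9: P2: store L2 := 79  ⟶  IIM  (L2)  txn=BusRdX  M[L2]=60
step 10: P2: load  L3  ⟶  OIS  (L3)  txn=BusRd  M[L3]=60
step 11: P1: load  L2  ⟶  ISO  (L2)  txn=BusRd  M[L2]=60
step 12: P0: store L2 := 63  ⟶  MII  (L2)  txn=BusRdX+Flush  M[L2]=79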